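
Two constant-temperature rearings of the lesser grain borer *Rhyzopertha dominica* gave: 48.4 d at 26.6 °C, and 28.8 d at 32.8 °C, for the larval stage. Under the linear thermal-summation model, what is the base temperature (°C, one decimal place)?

Linear rate model ⇒ the product D·(T − T_b) is constant across temperatures.
48.4·(26.6 − T_b) = 28.8·(32.8 − T_b)
T_b = (48.4·26.6 − 28.8·32.8) / (48.4 − 28.8) = 342.80 / 19.6 = 17.490 °C ≈ 17.5 °C.

17.5 °C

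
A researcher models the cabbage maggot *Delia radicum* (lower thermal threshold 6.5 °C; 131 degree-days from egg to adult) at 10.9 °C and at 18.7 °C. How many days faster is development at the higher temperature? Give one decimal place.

At 10.9 °C: 131 / (10.9 − 6.5) = 131 / 4.4 = 29.773 d.
At 18.7 °C: 131 / (18.7 − 6.5) = 131 / 12.2 = 10.738 d.
Difference = |29.773 − 10.738| = 19.035 ≈ 19.0 days.

19.0 days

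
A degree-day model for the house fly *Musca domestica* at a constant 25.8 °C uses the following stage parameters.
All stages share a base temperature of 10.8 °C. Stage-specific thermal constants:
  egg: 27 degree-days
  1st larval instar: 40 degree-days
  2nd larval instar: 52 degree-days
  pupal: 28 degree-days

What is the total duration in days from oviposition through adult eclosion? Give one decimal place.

9.8 days

Daily accumulation at 25.8 °C = 25.8 − 10.8 = 15.0 DD/day.
Total K = 27 + 40 + 52 + 28 = 147 DD.
Total duration = 147 / 15.0 = 9.800 ≈ 9.8 days.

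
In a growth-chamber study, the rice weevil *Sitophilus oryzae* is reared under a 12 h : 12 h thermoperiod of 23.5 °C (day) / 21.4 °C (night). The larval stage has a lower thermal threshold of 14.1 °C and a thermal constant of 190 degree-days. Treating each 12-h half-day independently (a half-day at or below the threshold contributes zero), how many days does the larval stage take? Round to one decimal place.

Day half: max(0, 23.5 − 14.1) × 0.5 = 9.4 × 0.5 = 4.70 DD.
Night half: max(0, 21.4 − 14.1) × 0.5 = 7.3 × 0.5 = 3.65 DD.
Per 24 h: 8.35 DD/day.
Duration = 190 / 8.35 = 22.754 ≈ 22.8 days.

22.8 days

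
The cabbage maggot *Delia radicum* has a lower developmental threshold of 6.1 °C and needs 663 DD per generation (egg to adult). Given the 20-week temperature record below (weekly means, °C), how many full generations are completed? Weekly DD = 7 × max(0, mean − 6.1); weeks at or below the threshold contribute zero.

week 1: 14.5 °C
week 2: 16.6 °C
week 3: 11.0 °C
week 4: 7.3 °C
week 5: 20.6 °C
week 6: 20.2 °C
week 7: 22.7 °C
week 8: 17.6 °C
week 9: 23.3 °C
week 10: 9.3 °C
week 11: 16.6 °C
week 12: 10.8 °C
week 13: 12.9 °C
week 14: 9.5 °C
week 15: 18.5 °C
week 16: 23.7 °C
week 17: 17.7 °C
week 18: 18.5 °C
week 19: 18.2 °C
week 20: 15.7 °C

Weekly DD (7 × max(0, T̄ − 6.1)): 58.8, 73.5, 34.3, 8.4, 101.5, 98.7, 116.2, 80.5, 120.4, 22.4, 73.5, 32.9, 47.6, 23.8, 86.8, 123.2, 81.2, 86.8, 84.7, 67.2.
Season total = 1422.4 DD.
Complete generations = ⌊1422.4 / 663⌋ = 2.

2 generations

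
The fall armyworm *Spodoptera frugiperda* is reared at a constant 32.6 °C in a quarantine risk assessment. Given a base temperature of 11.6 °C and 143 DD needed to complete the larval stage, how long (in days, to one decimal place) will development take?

Daily accumulation = 32.6 − 11.6 = 21.0 DD/day.
Duration = 143 / 21.0 = 6.810 ≈ 6.8 days.

6.8 days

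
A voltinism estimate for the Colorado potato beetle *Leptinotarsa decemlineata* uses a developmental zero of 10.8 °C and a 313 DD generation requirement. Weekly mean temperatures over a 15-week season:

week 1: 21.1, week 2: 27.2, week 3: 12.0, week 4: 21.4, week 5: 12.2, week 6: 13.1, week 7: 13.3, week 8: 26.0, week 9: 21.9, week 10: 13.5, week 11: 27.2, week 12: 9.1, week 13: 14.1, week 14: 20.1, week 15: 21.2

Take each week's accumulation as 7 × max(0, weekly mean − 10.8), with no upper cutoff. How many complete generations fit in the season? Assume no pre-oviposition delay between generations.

2 generations

Weekly DD (7 × max(0, T̄ − 10.8)): 72.1, 114.8, 8.4, 74.2, 9.8, 16.1, 17.5, 106.4, 77.7, 18.9, 114.8, 0.0, 23.1, 65.1, 72.8.
Season total = 791.7 DD.
Complete generations = ⌊791.7 / 313⌋ = 2.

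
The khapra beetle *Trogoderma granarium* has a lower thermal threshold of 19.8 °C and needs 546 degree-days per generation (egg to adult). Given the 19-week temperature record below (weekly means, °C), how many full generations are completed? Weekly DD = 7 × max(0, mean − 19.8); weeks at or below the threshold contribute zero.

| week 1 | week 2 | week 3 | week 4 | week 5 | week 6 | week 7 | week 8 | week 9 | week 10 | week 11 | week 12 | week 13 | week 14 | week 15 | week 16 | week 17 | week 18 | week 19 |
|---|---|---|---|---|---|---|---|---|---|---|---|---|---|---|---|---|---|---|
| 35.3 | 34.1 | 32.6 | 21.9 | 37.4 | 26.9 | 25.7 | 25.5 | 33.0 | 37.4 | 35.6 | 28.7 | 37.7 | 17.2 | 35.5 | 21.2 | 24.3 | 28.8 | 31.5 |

Weekly DD (7 × max(0, T̄ − 19.8)): 108.5, 100.1, 89.6, 14.7, 123.2, 49.7, 41.3, 39.9, 92.4, 123.2, 110.6, 62.3, 125.3, 0.0, 109.9, 9.8, 31.5, 63.0, 81.9.
Season total = 1376.9 DD.
Complete generations = ⌊1376.9 / 546⌋ = 2.

2 generations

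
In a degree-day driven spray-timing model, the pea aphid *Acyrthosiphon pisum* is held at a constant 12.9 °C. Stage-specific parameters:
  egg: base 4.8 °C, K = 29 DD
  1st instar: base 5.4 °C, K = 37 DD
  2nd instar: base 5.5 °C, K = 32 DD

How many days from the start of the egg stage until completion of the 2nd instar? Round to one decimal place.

egg: 29 / (12.9 − 4.8) = 29 / 8.1 = 3.580 d.
1st instar: 37 / (12.9 − 5.4) = 37 / 7.5 = 4.933 d.
2nd instar: 32 / (12.9 − 5.5) = 32 / 7.4 = 4.324 d.
Sum = 12.838 ≈ 12.8 days.

12.8 days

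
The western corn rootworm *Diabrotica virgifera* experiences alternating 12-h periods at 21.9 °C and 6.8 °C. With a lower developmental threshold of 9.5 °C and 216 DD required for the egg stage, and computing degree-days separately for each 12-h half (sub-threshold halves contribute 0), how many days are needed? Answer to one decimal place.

34.8 days

Day half: max(0, 21.9 − 9.5) × 0.5 = 12.4 × 0.5 = 6.20 DD.
Night half: max(0, 6.8 − 9.5) × 0.5 = 0.0 × 0.5 = 0.00 DD.
Per 24 h: 6.20 DD/day.
Duration = 216 / 6.20 = 34.839 ≈ 34.8 days.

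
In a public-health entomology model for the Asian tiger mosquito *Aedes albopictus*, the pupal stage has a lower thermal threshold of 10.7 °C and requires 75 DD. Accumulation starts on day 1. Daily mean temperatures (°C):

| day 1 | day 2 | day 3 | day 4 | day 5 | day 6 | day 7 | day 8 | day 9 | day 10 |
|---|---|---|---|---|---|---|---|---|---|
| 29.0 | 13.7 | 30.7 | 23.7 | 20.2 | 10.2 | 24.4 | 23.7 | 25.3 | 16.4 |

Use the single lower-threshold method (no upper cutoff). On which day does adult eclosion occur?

day 7

Daily DD above 10.7 °C: 18.3, 3.0, 20.0, 13.0, 9.5, 0.0, 13.7, 13.0, 14.6, 5.7.
Cumulative: 18.3, 21.3, 41.3, 54.3, 63.8, 63.8, 77.5, 90.5, 105.1, 110.8.
The total first reaches 75 DD on day 7.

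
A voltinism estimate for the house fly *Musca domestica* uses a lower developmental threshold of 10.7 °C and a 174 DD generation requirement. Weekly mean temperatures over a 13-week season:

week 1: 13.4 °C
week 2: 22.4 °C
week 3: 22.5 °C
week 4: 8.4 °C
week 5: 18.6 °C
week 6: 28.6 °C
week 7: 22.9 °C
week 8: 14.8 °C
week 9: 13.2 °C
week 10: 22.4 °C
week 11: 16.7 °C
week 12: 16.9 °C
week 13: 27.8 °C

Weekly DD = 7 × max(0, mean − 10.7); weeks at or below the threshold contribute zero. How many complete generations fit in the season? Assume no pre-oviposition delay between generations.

Weekly DD (7 × max(0, T̄ − 10.7)): 18.9, 81.9, 82.6, 0.0, 55.3, 125.3, 85.4, 28.7, 17.5, 81.9, 42.0, 43.4, 119.7.
Season total = 782.6 DD.
Complete generations = ⌊782.6 / 174⌋ = 4.

4 generations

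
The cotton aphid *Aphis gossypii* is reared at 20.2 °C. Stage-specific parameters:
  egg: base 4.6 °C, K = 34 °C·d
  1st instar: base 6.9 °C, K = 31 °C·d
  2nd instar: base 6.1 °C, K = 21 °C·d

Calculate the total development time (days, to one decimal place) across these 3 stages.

6.0 days

egg: 34 / (20.2 − 4.6) = 34 / 15.6 = 2.179 d.
1st instar: 31 / (20.2 − 6.9) = 31 / 13.3 = 2.331 d.
2nd instar: 21 / (20.2 − 6.1) = 21 / 14.1 = 1.489 d.
Sum = 6.000 ≈ 6.0 days.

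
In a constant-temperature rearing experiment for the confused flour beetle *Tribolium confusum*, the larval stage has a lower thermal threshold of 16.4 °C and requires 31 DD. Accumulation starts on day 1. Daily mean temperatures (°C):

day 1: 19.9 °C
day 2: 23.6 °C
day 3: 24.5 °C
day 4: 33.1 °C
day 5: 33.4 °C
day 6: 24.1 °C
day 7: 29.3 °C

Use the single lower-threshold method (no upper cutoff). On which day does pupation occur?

Daily DD above 16.4 °C: 3.5, 7.2, 8.1, 16.7, 17.0, 7.7, 12.9.
Cumulative: 3.5, 10.7, 18.8, 35.5, 52.5, 60.2, 73.1.
The total first reaches 31 DD on day 4.

day 4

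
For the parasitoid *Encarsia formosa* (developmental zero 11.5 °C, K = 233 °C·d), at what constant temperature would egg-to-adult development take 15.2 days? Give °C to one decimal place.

Required daily accumulation = 233 / 15.2 = 15.329 DD/day.
T = T_base + 15.329 = 11.5 + 15.329 = 26.829 ≈ 26.8 °C.

26.8 °C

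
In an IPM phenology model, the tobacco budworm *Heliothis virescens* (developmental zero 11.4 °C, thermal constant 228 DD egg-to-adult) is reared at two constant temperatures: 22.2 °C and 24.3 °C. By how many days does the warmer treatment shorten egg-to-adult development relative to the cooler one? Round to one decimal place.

3.4 days

At 22.2 °C: 228 / (22.2 − 11.4) = 228 / 10.8 = 21.111 d.
At 24.3 °C: 228 / (24.3 − 11.4) = 228 / 12.9 = 17.674 d.
Difference = |21.111 − 17.674| = 3.437 ≈ 3.4 days.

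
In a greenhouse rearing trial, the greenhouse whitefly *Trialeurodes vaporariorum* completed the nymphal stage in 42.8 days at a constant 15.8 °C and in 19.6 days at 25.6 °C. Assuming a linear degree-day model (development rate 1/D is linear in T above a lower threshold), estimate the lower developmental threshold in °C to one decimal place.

Under the model K = D·(T − T_b), so D₁·(T₁ − T_b) = D₂·(T₂ − T_b).
42.8·(15.8 − T_b) = 19.6·(25.6 − T_b)
T_b = (42.8·15.8 − 19.6·25.6) / (42.8 − 19.6) = 174.48 / 23.2 = 7.521 °C ≈ 7.5 °C.

7.5 °C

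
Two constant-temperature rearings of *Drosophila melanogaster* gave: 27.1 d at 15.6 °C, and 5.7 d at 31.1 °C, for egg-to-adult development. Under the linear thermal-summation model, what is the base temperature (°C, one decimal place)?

Linear rate model ⇒ the product D·(T − T_b) is constant across temperatures.
27.1·(15.6 − T_b) = 5.7·(31.1 − T_b)
T_b = (27.1·15.6 − 5.7·31.1) / (27.1 − 5.7) = 245.49 / 21.4 = 11.471 °C ≈ 11.5 °C.

11.5 °C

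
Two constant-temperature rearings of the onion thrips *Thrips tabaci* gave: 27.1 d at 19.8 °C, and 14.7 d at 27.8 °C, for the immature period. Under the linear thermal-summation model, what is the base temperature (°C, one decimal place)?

Under the model K = D·(T − T_b), so D₁·(T₁ − T_b) = D₂·(T₂ − T_b).
27.1·(19.8 − T_b) = 14.7·(27.8 − T_b)
T_b = (27.1·19.8 − 14.7·27.8) / (27.1 − 14.7) = 127.92 / 12.4 = 10.316 °C ≈ 10.3 °C.

10.3 °C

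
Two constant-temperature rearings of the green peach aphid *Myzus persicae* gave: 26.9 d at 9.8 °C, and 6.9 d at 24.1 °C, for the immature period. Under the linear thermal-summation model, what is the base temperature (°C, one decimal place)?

4.9 °C

Equal thermal constants: D₁(T₁ − T_b) = D₂(T₂ − T_b).
26.9·(9.8 − T_b) = 6.9·(24.1 − T_b)
T_b = (26.9·9.8 − 6.9·24.1) / (26.9 − 6.9) = 97.33 / 20.0 = 4.866 °C ≈ 4.9 °C.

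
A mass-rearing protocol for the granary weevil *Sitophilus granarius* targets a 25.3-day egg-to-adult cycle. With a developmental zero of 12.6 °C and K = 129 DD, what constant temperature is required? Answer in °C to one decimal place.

17.7 °C

Required daily accumulation = 129 / 25.3 = 5.099 DD/day.
T = T_base + 5.099 = 12.6 + 5.099 = 17.699 ≈ 17.7 °C.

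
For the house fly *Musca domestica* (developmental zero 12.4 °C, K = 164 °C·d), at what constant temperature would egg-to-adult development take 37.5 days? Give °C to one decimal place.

16.8 °C

Required daily accumulation = 164 / 37.5 = 4.373 DD/day.
T = T_base + 4.373 = 12.4 + 4.373 = 16.773 ≈ 16.8 °C.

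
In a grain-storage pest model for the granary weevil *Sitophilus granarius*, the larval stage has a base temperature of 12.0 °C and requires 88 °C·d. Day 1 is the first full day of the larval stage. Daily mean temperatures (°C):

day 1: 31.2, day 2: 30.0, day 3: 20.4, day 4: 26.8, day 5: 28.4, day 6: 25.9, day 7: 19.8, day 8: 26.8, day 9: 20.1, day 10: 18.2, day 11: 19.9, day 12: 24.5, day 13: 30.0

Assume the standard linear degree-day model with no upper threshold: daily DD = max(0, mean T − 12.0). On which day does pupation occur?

day 6

Daily DD above 12.0 °C: 19.2, 18.0, 8.4, 14.8, 16.4, 13.9, 7.8, 14.8, 8.1, 6.2, 7.9, 12.5, 18.0.
Cumulative: 19.2, 37.2, 45.6, 60.4, 76.8, 90.7, 98.5, 113.3, 121.4, 127.6, 135.5, 148.0, 166.0.
The total first reaches 88 DD on day 6.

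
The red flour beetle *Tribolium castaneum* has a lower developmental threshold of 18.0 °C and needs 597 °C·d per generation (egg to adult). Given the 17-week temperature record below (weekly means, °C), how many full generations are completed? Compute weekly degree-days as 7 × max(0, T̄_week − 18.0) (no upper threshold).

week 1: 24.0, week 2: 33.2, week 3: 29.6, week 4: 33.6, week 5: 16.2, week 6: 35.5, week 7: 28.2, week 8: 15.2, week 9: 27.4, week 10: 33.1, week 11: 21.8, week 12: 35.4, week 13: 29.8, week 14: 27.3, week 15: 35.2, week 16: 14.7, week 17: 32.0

Weekly DD (7 × max(0, T̄ − 18.0)): 42.0, 106.4, 81.2, 109.2, 0.0, 122.5, 71.4, 0.0, 65.8, 105.7, 26.6, 121.8, 82.6, 65.1, 120.4, 0.0, 98.0.
Season total = 1218.7 DD.
Complete generations = ⌊1218.7 / 597⌋ = 2.

2 generations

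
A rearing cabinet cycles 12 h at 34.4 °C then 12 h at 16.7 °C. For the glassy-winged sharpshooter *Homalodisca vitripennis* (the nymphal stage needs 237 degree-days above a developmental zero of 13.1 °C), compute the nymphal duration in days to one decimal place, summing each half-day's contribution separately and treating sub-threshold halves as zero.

19.0 days

Day half: max(0, 34.4 − 13.1) × 0.5 = 21.3 × 0.5 = 10.65 DD.
Night half: max(0, 16.7 − 13.1) × 0.5 = 3.6 × 0.5 = 1.80 DD.
Per 24 h: 12.45 DD/day.
Duration = 237 / 12.45 = 19.036 ≈ 19.0 days.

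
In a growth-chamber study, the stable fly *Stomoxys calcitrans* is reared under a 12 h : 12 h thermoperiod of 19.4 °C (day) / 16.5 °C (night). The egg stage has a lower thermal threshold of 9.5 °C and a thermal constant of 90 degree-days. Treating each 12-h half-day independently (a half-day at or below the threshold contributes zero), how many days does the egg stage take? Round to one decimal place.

Day half: max(0, 19.4 − 9.5) × 0.5 = 9.9 × 0.5 = 4.95 DD.
Night half: max(0, 16.5 − 9.5) × 0.5 = 7.0 × 0.5 = 3.50 DD.
Per 24 h: 8.45 DD/day.
Duration = 90 / 8.45 = 10.651 ≈ 10.7 days.

10.7 days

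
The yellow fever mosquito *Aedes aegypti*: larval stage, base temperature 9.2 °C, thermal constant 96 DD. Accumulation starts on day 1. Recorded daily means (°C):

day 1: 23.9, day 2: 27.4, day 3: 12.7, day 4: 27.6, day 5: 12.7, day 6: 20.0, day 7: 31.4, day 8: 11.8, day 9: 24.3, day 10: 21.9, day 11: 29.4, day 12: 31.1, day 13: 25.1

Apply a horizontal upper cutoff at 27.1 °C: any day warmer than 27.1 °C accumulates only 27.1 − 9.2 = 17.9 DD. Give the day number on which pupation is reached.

Daily DD above 9.2 °C (capped at 17.9): 14.7, 17.9, 3.5, 17.9, 3.5, 10.8, 17.9, 2.6, 15.1, 12.7, 17.9, 17.9, 15.9.
Cumulative: 14.7, 32.6, 36.1, 54.0, 57.5, 68.3, 86.2, 88.8, 103.9, 116.6, 134.5, 152.4, 168.3.
The total first reaches 96 DD on day 9.

day 9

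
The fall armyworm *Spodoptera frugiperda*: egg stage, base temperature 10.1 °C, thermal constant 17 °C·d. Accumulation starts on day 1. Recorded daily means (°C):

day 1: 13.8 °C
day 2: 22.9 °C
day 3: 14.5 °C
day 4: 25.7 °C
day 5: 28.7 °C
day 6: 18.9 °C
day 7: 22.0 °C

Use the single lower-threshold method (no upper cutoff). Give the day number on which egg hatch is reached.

Daily DD above 10.1 °C: 3.7, 12.8, 4.4, 15.6, 18.6, 8.8, 11.9.
Cumulative: 3.7, 16.5, 20.9, 36.5, 55.1, 63.9, 75.8.
The total first reaches 17 DD on day 3.

day 3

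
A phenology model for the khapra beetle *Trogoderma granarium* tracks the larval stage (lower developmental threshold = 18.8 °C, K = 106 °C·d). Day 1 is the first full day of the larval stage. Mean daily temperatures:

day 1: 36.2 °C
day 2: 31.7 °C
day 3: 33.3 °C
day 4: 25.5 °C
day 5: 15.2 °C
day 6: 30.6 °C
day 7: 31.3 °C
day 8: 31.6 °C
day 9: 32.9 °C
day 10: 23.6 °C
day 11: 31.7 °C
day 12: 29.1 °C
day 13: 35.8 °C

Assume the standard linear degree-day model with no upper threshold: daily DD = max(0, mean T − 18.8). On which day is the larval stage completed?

day 10

Daily DD above 18.8 °C: 17.4, 12.9, 14.5, 6.7, 0.0, 11.8, 12.5, 12.8, 14.1, 4.8, 12.9, 10.3, 17.0.
Cumulative: 17.4, 30.3, 44.8, 51.5, 51.5, 63.3, 75.8, 88.6, 102.7, 107.5, 120.4, 130.7, 147.7.
The total first reaches 106 DD on day 10.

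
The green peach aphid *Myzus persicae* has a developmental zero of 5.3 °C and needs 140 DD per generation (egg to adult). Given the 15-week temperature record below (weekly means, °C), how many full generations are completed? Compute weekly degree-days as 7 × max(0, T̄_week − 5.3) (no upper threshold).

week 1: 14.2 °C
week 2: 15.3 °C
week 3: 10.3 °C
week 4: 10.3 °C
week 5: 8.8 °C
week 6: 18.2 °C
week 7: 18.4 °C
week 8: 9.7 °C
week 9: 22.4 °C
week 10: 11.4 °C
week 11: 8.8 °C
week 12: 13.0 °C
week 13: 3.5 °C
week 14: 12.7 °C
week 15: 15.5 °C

Weekly DD (7 × max(0, T̄ − 5.3)): 62.3, 70.0, 35.0, 35.0, 24.5, 90.3, 91.7, 30.8, 119.7, 42.7, 24.5, 53.9, 0.0, 51.8, 71.4.
Season total = 803.6 DD.
Complete generations = ⌊803.6 / 140⌋ = 5.

5 generations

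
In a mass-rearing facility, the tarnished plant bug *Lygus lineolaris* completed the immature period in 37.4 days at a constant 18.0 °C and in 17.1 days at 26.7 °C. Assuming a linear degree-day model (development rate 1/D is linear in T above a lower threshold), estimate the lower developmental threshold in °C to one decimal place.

10.7 °C

Under the model K = D·(T − T_b), so D₁·(T₁ − T_b) = D₂·(T₂ − T_b).
37.4·(18.0 − T_b) = 17.1·(26.7 − T_b)
T_b = (37.4·18.0 − 17.1·26.7) / (37.4 − 17.1) = 216.63 / 20.3 = 10.671 °C ≈ 10.7 °C.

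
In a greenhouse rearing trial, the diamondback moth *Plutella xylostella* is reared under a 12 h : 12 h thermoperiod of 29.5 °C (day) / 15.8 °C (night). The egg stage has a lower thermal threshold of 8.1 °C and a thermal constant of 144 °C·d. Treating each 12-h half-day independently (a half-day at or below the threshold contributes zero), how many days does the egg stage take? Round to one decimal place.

Day half: max(0, 29.5 − 8.1) × 0.5 = 21.4 × 0.5 = 10.70 DD.
Night half: max(0, 15.8 − 8.1) × 0.5 = 7.7 × 0.5 = 3.85 DD.
Per 24 h: 14.55 DD/day.
Duration = 144 / 14.55 = 9.897 ≈ 9.9 days.

9.9 days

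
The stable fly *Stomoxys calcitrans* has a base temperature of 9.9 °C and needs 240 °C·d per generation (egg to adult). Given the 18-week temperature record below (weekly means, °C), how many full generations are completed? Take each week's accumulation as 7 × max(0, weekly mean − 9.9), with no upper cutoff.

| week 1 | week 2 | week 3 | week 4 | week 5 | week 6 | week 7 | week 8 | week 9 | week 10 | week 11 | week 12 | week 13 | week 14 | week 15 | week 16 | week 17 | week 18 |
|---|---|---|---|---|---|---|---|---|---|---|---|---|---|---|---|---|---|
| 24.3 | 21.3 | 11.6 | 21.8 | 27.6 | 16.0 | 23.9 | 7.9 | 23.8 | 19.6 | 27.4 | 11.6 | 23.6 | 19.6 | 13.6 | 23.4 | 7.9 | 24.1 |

Weekly DD (7 × max(0, T̄ − 9.9)): 100.8, 79.8, 11.9, 83.3, 123.9, 42.7, 98.0, 0.0, 97.3, 67.9, 122.5, 11.9, 95.9, 67.9, 25.9, 94.5, 0.0, 99.4.
Season total = 1223.6 DD.
Complete generations = ⌊1223.6 / 240⌋ = 5.

5 generations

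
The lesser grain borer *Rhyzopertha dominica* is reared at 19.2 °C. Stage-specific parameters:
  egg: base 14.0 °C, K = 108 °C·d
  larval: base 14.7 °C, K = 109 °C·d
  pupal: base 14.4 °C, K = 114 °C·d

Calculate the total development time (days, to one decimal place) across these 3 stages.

68.7 days

egg: 108 / (19.2 − 14.0) = 108 / 5.2 = 20.769 d.
larval: 109 / (19.2 − 14.7) = 109 / 4.5 = 24.222 d.
pupal: 114 / (19.2 − 14.4) = 114 / 4.8 = 23.750 d.
Sum = 68.741 ≈ 68.7 days.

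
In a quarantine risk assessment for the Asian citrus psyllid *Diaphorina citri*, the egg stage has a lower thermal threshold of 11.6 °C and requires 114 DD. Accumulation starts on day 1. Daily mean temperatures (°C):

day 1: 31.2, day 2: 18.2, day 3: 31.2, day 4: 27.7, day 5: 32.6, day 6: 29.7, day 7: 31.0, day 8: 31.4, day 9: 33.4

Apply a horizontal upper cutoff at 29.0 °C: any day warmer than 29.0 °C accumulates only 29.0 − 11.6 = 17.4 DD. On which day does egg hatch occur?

Daily DD above 11.6 °C (capped at 17.4): 17.4, 6.6, 17.4, 16.1, 17.4, 17.4, 17.4, 17.4, 17.4.
Cumulative: 17.4, 24.0, 41.4, 57.5, 74.9, 92.3, 109.7, 127.1, 144.5.
The total first reaches 114 DD on day 8.

day 8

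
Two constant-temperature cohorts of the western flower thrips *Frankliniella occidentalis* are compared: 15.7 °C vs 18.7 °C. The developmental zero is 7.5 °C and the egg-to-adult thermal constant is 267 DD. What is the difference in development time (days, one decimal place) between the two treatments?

8.7 days

At 15.7 °C: 267 / (15.7 − 7.5) = 267 / 8.2 = 32.561 d.
At 18.7 °C: 267 / (18.7 − 7.5) = 267 / 11.2 = 23.839 d.
Difference = |32.561 − 23.839| = 8.722 ≈ 8.7 days.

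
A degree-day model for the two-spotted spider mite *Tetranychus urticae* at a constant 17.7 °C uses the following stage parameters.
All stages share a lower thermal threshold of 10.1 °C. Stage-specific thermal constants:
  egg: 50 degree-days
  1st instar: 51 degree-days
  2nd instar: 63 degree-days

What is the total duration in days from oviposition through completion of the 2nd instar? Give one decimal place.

21.6 days

Daily accumulation at 17.7 °C = 17.7 − 10.1 = 7.6 DD/day.
Total K = 50 + 51 + 63 = 164 DD.
Total duration = 164 / 7.6 = 21.579 ≈ 21.6 days.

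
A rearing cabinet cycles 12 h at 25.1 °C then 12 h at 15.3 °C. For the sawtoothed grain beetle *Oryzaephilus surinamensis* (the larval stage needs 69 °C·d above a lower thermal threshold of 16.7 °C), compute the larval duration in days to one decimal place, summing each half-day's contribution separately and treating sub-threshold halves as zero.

16.4 days

Day half: max(0, 25.1 − 16.7) × 0.5 = 8.4 × 0.5 = 4.20 DD.
Night half: max(0, 15.3 − 16.7) × 0.5 = 0.0 × 0.5 = 0.00 DD.
Per 24 h: 4.20 DD/day.
Duration = 69 / 4.20 = 16.429 ≈ 16.4 days.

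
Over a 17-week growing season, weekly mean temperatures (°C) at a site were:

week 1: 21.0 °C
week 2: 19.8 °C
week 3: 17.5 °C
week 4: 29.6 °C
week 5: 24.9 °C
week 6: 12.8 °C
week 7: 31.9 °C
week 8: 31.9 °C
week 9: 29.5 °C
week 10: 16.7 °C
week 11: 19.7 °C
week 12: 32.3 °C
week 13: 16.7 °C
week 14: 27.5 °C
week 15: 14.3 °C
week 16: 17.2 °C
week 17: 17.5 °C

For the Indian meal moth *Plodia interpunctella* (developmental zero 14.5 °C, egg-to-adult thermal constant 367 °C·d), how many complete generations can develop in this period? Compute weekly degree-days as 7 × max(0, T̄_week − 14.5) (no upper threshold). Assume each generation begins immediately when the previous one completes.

Weekly DD (7 × max(0, T̄ − 14.5)): 45.5, 37.1, 21.0, 105.7, 72.8, 0.0, 121.8, 121.8, 105.0, 15.4, 36.4, 124.6, 15.4, 91.0, 0.0, 18.9, 21.0.
Season total = 953.4 DD.
Complete generations = ⌊953.4 / 367⌋ = 2.

2 generations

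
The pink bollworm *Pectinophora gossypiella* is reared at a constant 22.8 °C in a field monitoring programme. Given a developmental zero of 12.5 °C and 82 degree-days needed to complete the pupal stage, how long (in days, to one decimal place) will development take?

8.0 days

Daily accumulation = 22.8 − 12.5 = 10.3 DD/day.
Duration = 82 / 10.3 = 7.961 ≈ 8.0 days.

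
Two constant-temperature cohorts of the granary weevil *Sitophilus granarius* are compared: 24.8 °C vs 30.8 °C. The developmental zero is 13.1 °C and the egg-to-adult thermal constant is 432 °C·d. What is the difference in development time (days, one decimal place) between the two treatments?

12.5 days

At 24.8 °C: 432 / (24.8 − 13.1) = 432 / 11.7 = 36.923 d.
At 30.8 °C: 432 / (30.8 − 13.1) = 432 / 17.7 = 24.407 d.
Difference = |36.923 − 24.407| = 12.516 ≈ 12.5 days.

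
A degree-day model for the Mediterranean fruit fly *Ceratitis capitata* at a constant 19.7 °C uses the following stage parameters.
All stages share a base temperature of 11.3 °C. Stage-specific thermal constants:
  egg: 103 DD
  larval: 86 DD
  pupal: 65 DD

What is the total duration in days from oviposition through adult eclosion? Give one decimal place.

Daily accumulation at 19.7 °C = 19.7 − 11.3 = 8.4 DD/day.
Total K = 103 + 86 + 65 = 254 DD.
Total duration = 254 / 8.4 = 30.238 ≈ 30.2 days.

30.2 days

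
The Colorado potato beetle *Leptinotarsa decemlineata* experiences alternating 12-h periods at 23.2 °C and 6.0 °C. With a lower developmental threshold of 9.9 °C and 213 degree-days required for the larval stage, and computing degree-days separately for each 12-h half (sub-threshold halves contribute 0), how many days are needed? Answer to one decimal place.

32.0 days

Day half: max(0, 23.2 − 9.9) × 0.5 = 13.3 × 0.5 = 6.65 DD.
Night half: max(0, 6.0 − 9.9) × 0.5 = 0.0 × 0.5 = 0.00 DD.
Per 24 h: 6.65 DD/day.
Duration = 213 / 6.65 = 32.030 ≈ 32.0 days.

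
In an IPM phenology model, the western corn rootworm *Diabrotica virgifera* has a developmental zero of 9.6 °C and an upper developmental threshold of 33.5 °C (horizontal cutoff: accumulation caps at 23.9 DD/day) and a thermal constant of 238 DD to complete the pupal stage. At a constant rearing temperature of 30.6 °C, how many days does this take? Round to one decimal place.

11.3 days

Daily accumulation = 30.6 − 9.6 = 21.0 DD/day.
Duration = 238 / 21.0 = 11.333 ≈ 11.3 days.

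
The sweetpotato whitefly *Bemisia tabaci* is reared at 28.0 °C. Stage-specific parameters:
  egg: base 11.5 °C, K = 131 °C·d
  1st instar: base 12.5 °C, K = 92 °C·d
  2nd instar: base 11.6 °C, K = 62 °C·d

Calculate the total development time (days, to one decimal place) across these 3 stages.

17.7 days

egg: 131 / (28.0 − 11.5) = 131 / 16.5 = 7.939 d.
1st instar: 92 / (28.0 − 12.5) = 92 / 15.5 = 5.935 d.
2nd instar: 62 / (28.0 − 11.6) = 62 / 16.4 = 3.780 d.
Sum = 17.655 ≈ 17.7 days.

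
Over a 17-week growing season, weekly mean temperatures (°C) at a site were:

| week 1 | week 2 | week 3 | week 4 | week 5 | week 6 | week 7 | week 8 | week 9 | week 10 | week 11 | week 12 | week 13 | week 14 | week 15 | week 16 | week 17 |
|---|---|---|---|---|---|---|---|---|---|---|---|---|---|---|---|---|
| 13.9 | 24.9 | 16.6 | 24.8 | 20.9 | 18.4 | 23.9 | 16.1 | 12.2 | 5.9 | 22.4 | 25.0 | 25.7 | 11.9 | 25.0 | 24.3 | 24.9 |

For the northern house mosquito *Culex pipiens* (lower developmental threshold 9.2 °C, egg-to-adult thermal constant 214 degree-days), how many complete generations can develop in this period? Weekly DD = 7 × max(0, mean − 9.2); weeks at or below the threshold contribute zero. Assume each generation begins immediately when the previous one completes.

Weekly DD (7 × max(0, T̄ − 9.2)): 32.9, 109.9, 51.8, 109.2, 81.9, 64.4, 102.9, 48.3, 21.0, 0.0, 92.4, 110.6, 115.5, 18.9, 110.6, 105.7, 109.9.
Season total = 1285.9 DD.
Complete generations = ⌊1285.9 / 214⌋ = 6.

6 generations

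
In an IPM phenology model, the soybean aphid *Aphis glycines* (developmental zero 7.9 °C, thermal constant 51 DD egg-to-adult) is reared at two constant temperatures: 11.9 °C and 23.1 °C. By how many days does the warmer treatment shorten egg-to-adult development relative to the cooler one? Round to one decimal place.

9.4 days

At 11.9 °C: 51 / (11.9 − 7.9) = 51 / 4.0 = 12.750 d.
At 23.1 °C: 51 / (23.1 − 7.9) = 51 / 15.2 = 3.355 d.
Difference = |12.750 − 3.355| = 9.395 ≈ 9.4 days.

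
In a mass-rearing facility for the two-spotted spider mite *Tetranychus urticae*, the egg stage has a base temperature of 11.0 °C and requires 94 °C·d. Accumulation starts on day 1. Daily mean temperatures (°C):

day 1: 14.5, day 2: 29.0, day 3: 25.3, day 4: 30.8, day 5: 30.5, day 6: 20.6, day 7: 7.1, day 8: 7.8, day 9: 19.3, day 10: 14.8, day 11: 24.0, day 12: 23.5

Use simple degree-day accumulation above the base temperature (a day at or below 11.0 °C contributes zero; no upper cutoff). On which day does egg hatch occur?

Daily DD above 11.0 °C: 3.5, 18.0, 14.3, 19.8, 19.5, 9.6, 0.0, 0.0, 8.3, 3.8, 13.0, 12.5.
Cumulative: 3.5, 21.5, 35.8, 55.6, 75.1, 84.7, 84.7, 84.7, 93.0, 96.8, 109.8, 122.3.
The total first reaches 94 DD on day 10.

day 10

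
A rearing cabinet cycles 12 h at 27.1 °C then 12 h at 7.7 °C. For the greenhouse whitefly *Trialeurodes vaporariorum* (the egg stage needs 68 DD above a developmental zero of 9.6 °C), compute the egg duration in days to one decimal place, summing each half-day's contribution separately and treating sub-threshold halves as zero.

Day half: max(0, 27.1 − 9.6) × 0.5 = 17.5 × 0.5 = 8.75 DD.
Night half: max(0, 7.7 − 9.6) × 0.5 = 0.0 × 0.5 = 0.00 DD.
Per 24 h: 8.75 DD/day.
Duration = 68 / 8.75 = 7.771 ≈ 7.8 days.

7.8 days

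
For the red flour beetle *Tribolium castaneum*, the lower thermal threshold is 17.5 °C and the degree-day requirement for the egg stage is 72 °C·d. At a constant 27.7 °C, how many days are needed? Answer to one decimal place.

Daily accumulation = 27.7 − 17.5 = 10.2 DD/day.
Duration = 72 / 10.2 = 7.059 ≈ 7.1 days.

7.1 days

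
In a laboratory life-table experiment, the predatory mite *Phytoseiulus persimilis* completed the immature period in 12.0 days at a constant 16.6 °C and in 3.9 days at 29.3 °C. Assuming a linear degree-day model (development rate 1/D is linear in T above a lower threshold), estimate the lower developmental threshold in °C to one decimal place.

Equal thermal constants: D₁(T₁ − T_b) = D₂(T₂ − T_b).
12.0·(16.6 − T_b) = 3.9·(29.3 − T_b)
T_b = (12.0·16.6 − 3.9·29.3) / (12.0 − 3.9) = 84.93 / 8.1 = 10.485 °C ≈ 10.5 °C.

10.5 °C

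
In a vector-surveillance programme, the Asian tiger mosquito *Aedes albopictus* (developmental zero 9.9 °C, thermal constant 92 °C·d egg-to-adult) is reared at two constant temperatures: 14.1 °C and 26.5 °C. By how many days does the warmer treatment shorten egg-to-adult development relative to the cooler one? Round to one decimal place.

16.4 days

At 14.1 °C: 92 / (14.1 − 9.9) = 92 / 4.2 = 21.905 d.
At 26.5 °C: 92 / (26.5 − 9.9) = 92 / 16.6 = 5.542 d.
Difference = |21.905 − 5.542| = 16.363 ≈ 16.4 days.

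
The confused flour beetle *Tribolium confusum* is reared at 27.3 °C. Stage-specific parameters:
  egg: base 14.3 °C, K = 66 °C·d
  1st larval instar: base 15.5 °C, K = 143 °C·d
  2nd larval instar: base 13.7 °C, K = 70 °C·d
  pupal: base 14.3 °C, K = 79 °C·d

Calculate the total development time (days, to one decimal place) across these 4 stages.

28.4 days

egg: 66 / (27.3 − 14.3) = 66 / 13.0 = 5.077 d.
1st larval instar: 143 / (27.3 − 15.5) = 143 / 11.8 = 12.119 d.
2nd larval instar: 70 / (27.3 − 13.7) = 70 / 13.6 = 5.147 d.
pupal: 79 / (27.3 − 14.3) = 79 / 13.0 = 6.077 d.
Sum = 28.420 ≈ 28.4 days.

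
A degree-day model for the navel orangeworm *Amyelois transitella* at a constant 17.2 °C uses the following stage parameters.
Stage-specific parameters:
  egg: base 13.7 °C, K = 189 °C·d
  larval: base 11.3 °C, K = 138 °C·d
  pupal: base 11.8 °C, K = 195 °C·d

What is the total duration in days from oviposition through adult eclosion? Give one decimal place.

egg: 189 / (17.2 − 13.7) = 189 / 3.5 = 54.000 d.
larval: 138 / (17.2 − 11.3) = 138 / 5.9 = 23.390 d.
pupal: 195 / (17.2 − 11.8) = 195 / 5.4 = 36.111 d.
Sum = 113.501 ≈ 113.5 days.

113.5 days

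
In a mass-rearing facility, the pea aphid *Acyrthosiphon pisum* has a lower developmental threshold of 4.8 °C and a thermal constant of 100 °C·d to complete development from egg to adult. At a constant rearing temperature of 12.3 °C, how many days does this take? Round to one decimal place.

13.3 days

Daily accumulation = 12.3 − 4.8 = 7.5 DD/day.
Duration = 100 / 7.5 = 13.333 ≈ 13.3 days.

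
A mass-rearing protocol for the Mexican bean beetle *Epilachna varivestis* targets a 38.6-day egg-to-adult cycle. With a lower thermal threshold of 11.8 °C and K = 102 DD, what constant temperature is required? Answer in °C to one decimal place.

14.4 °C

Required daily accumulation = 102 / 38.6 = 2.642 DD/day.
T = T_base + 2.642 = 11.8 + 2.642 = 14.442 ≈ 14.4 °C.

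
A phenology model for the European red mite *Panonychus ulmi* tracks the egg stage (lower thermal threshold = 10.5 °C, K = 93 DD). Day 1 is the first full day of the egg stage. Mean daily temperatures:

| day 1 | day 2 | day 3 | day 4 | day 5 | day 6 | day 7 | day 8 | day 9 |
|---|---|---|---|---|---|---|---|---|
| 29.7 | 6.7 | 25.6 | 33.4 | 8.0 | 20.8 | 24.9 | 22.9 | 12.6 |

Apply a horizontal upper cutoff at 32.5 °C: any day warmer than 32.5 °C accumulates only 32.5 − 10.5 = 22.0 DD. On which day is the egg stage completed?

day 8

Daily DD above 10.5 °C (capped at 22.0): 19.2, 0.0, 15.1, 22.0, 0.0, 10.3, 14.4, 12.4, 2.1.
Cumulative: 19.2, 19.2, 34.3, 56.3, 56.3, 66.6, 81.0, 93.4, 95.5.
The total first reaches 93 DD on day 8.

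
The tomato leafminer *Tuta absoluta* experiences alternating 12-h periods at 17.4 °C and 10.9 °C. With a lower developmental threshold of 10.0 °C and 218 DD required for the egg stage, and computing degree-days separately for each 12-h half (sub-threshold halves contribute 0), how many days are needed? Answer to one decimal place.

Day half: max(0, 17.4 − 10.0) × 0.5 = 7.4 × 0.5 = 3.70 DD.
Night half: max(0, 10.9 − 10.0) × 0.5 = 0.9 × 0.5 = 0.45 DD.
Per 24 h: 4.15 DD/day.
Duration = 218 / 4.15 = 52.530 ≈ 52.5 days.

52.5 days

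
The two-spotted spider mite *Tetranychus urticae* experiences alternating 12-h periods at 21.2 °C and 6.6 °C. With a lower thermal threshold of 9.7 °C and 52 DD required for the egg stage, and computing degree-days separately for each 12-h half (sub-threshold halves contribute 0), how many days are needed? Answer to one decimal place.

9.0 days

Day half: max(0, 21.2 − 9.7) × 0.5 = 11.5 × 0.5 = 5.75 DD.
Night half: max(0, 6.6 − 9.7) × 0.5 = 0.0 × 0.5 = 0.00 DD.
Per 24 h: 5.75 DD/day.
Duration = 52 / 5.75 = 9.043 ≈ 9.0 days.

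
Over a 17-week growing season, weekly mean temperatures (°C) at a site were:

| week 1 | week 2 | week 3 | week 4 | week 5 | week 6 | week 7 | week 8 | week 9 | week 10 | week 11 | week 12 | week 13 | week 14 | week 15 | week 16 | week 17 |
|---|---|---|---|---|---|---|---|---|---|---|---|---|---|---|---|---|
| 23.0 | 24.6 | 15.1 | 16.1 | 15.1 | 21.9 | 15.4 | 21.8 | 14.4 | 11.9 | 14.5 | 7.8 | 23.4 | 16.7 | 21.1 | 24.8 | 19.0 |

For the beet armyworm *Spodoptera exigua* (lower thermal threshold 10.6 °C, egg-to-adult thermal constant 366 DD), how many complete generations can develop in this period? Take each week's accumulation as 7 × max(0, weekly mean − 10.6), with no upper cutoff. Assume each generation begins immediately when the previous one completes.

Weekly DD (7 × max(0, T̄ − 10.6)): 86.8, 98.0, 31.5, 38.5, 31.5, 79.1, 33.6, 78.4, 26.6, 9.1, 27.3, 0.0, 89.6, 42.7, 73.5, 99.4, 58.8.
Season total = 904.4 DD.
Complete generations = ⌊904.4 / 366⌋ = 2.

2 generations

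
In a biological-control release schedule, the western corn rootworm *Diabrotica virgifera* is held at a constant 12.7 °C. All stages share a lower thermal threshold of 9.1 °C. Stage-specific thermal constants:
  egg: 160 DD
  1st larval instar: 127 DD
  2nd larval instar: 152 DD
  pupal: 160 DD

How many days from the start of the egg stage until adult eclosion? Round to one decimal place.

166.4 days

Daily accumulation at 12.7 °C = 12.7 − 9.1 = 3.6 DD/day.
Total K = 160 + 127 + 152 + 160 = 599 DD.
Total duration = 599 / 3.6 = 166.389 ≈ 166.4 days.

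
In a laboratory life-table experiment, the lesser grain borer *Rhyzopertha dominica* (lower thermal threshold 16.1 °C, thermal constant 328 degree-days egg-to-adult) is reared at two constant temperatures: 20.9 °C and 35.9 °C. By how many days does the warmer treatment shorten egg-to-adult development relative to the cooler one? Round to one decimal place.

At 20.9 °C: 328 / (20.9 − 16.1) = 328 / 4.8 = 68.333 d.
At 35.9 °C: 328 / (35.9 − 16.1) = 328 / 19.8 = 16.566 d.
Difference = |68.333 − 16.566| = 51.768 ≈ 51.8 days.

51.8 days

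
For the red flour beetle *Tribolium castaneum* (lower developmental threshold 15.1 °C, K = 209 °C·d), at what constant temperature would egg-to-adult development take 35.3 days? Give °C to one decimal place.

Required daily accumulation = 209 / 35.3 = 5.921 DD/day.
T = T_base + 5.921 = 15.1 + 5.921 = 21.021 ≈ 21.0 °C.

21.0 °C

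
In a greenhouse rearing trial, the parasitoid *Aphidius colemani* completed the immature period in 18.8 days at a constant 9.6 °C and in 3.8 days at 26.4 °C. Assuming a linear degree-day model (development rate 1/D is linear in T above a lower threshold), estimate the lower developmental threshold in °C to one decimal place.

5.3 °C

Under the model K = D·(T − T_b), so D₁·(T₁ − T_b) = D₂·(T₂ − T_b).
18.8·(9.6 − T_b) = 3.8·(26.4 − T_b)
T_b = (18.8·9.6 − 3.8·26.4) / (18.8 − 3.8) = 80.16 / 15.0 = 5.344 °C ≈ 5.3 °C.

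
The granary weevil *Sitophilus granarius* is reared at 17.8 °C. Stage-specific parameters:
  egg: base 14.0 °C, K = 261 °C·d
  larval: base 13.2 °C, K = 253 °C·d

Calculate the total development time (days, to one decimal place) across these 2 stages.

egg: 261 / (17.8 − 14.0) = 261 / 3.8 = 68.684 d.
larval: 253 / (17.8 − 13.2) = 253 / 4.6 = 55.000 d.
Sum = 123.684 ≈ 123.7 days.

123.7 days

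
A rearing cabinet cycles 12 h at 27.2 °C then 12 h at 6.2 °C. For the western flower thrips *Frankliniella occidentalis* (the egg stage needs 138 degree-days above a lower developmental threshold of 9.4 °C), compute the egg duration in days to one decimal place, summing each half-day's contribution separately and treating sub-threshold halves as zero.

15.5 days

Day half: max(0, 27.2 − 9.4) × 0.5 = 17.8 × 0.5 = 8.90 DD.
Night half: max(0, 6.2 − 9.4) × 0.5 = 0.0 × 0.5 = 0.00 DD.
Per 24 h: 8.90 DD/day.
Duration = 138 / 8.90 = 15.506 ≈ 15.5 days.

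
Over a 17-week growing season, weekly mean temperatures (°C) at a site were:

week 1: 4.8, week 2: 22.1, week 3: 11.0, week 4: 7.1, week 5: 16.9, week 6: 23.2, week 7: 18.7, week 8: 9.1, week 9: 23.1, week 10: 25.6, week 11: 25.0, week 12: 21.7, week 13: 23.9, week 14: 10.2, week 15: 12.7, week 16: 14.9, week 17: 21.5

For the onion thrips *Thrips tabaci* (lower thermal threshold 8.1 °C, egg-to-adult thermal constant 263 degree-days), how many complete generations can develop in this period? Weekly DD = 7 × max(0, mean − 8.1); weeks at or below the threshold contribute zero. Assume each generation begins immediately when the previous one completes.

4 generations

Weekly DD (7 × max(0, T̄ − 8.1)): 0.0, 98.0, 20.3, 0.0, 61.6, 105.7, 74.2, 7.0, 105.0, 122.5, 118.3, 95.2, 110.6, 14.7, 32.2, 47.6, 93.8.
Season total = 1106.7 DD.
Complete generations = ⌊1106.7 / 263⌋ = 4.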